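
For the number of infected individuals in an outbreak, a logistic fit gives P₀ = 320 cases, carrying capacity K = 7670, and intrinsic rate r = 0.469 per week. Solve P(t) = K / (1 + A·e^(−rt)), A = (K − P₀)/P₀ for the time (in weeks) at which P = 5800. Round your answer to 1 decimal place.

t ≈ 9.1 weeks

A = (7670 − 320)/320 = 22.96875
5800 = 7670/(1 + 22.96875·e^(−0.469t)) → 1 + 22.96875·e^(−0.469t) = 1.32241
e^(−0.469t) = 0.014037 → t = ln(71.23997)/0.469 = 4.26605/0.469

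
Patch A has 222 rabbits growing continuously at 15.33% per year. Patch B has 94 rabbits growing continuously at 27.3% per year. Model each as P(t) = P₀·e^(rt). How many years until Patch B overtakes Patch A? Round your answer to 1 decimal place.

222·e^(0.1533t) = 94·e^(0.273t)
222/94 = e^((0.273 − 0.1533)t) → ln(2.3617) = 0.1197·t
t = 0.85938 / 0.1197

t ≈ 7.2 years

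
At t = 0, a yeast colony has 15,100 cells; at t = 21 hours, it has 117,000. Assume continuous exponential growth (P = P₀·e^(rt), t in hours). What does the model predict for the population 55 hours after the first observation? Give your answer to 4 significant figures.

r = ln(117000/15100) / 21 ≈ 0.097499 per hour
P(55) = 15100 · e^(0.097499·55) = 15100 · 213.2458 ≈ 3220011.61

≈ 3,220,000 cells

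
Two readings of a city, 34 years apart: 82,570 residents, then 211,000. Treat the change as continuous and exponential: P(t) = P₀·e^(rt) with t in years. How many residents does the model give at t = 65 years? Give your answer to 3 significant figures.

≈ 496,000 residents

r = ln(211000/82570) / 34 ≈ 0.027594 per year
P(65) = 82570 · e^(0.027594·65) = 82570 · 6.01129 ≈ 496352.55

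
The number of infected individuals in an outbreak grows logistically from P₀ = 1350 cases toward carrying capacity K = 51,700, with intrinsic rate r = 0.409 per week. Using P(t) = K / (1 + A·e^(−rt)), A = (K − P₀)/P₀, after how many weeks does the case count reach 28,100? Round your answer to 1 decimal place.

t ≈ 9.3 weeks

A = (51700 − 1350)/1350 = 37.2963
28100 = 51700/(1 + 37.2963·e^(−0.409t)) → 1 + 37.2963·e^(−0.409t) = 1.83986
e^(−0.409t) = 0.022519 → t = ln(44.40788)/0.409 = 3.79342/0.409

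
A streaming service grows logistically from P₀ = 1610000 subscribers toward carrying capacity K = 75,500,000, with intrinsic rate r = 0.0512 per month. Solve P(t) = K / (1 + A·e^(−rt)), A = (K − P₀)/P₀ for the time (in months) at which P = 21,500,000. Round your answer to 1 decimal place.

t ≈ 56.7 months

A = (75500000 − 1610000)/1610000 = 45.89441
21500000 = 75500000/(1 + 45.89441·e^(−0.0512t)) → 1 + 45.89441·e^(−0.0512t) = 3.51163
e^(−0.0512t) = 0.054726 → t = ln(18.27277)/0.0512 = 2.90541/0.0512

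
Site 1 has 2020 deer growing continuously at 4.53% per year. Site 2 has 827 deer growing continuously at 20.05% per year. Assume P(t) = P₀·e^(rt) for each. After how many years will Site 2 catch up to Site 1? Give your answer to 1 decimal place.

2020·e^(0.0453t) = 827·e^(0.2005t)
2020/827 = e^((0.2005 − 0.0453)t) → ln(2.44256) = 0.1552·t
t = 0.89305 / 0.1552

t ≈ 5.8 years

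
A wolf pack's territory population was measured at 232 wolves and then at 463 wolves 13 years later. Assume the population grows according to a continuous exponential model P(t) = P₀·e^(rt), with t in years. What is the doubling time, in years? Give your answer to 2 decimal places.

doubling time ≈ 13.04 years

r = ln(463/232) / 13 = ln(1.99569) / 13 ≈ 0.053153 per year
doubling time = ln 2 / |r| = 0.69315 / 0.053153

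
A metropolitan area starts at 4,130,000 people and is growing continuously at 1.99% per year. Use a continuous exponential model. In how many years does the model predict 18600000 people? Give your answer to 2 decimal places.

t ≈ 75.62 years

18600000 = 4130000 · e^(0.0199·t)
t = ln(18600000/4130000) / 0.0199 = ln(4.50363) / 0.0199 = 1.50488 / 0.0199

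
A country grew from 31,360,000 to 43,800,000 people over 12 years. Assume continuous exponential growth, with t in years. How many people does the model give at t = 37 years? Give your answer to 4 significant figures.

r = ln(43800000/31360000) / 12 ≈ 0.027842 per year
P(37) = 31360000 · e^(0.027842·37) = 31360000 · 2.80147 ≈ 87854038.12

≈ 87,850,000 people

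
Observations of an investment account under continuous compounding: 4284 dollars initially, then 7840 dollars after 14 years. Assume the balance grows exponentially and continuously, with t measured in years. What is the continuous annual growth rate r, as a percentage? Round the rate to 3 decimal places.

7840 = 4284 · e^(r·14)
e^(14r) = 7840/4284 = 1.83007
r = ln(1.83007) / 14 = 0.60435 / 14

r ≈ 4.317% per year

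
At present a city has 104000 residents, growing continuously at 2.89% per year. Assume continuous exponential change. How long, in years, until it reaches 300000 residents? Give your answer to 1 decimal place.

300000 = 104000 · e^(0.0289·t)
t = ln(300000/104000) / 0.0289 = ln(2.88462) / 0.0289 = 1.05939 / 0.0289

t ≈ 36.7 years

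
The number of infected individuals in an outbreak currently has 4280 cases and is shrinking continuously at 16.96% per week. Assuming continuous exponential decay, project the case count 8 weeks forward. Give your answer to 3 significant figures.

P(8) = 4280 · e^(-0.1696·8) = 4280 · e^(-1.3568)
= 4280 · 0.25748 ≈ 1102.03

≈ 1,100 cases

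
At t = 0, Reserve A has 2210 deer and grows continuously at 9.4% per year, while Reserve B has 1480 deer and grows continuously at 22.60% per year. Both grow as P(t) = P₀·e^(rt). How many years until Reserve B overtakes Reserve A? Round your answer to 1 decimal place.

t ≈ 3.0 years

2210·e^(0.094t) = 1480·e^(0.226t)
2210/1480 = e^((0.226 − 0.094)t) → ln(1.49324) = 0.132·t
t = 0.40095 / 0.132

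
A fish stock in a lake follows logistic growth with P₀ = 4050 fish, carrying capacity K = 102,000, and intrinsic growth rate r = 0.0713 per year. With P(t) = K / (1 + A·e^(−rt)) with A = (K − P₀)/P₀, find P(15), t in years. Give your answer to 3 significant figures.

A = (102000 − 4050)/4050 = 24.18519
P(15) = 102000 / (1 + 24.18519·e^(−0.0713·15)) = 102000 / (1 + 24.18519·0.34318)
= 102000 / 9.29987 ≈ 10967.89

≈ 11,000 fish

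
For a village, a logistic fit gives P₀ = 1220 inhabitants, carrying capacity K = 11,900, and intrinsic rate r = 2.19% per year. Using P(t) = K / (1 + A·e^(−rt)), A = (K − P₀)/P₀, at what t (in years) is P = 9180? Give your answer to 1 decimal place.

A = (11900 − 1220)/1220 = 8.7541
9180 = 11900/(1 + 8.7541·e^(−0.0219t)) → 1 + 8.7541·e^(−0.0219t) = 1.2963
e^(−0.0219t) = 0.033847 → t = ln(29.54508)/0.0219 = 3.38592/0.0219

t ≈ 154.6 years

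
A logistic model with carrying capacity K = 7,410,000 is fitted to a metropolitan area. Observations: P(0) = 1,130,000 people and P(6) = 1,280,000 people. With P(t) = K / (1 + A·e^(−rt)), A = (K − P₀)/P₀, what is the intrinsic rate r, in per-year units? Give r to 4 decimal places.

r ≈ 0.0248 per year

A = (7410000 − 1130000)/1130000 = 5.55752
1280000 = 7410000/(1 + 5.55752·e^(−r·6)) → e^(−6r) = (5.78906 − 1)/5.55752 = 0.861726
r = −ln(0.861726)/6 = 0.14882/6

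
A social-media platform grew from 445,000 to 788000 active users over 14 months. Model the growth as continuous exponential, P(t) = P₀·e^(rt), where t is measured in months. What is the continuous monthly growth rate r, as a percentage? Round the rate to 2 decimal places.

788000 = 445000 · e^(r·14)
e^(14r) = 788000/445000 = 1.77079
r = ln(1.77079) / 14 = 0.57142 / 14

r ≈ 4.08% per month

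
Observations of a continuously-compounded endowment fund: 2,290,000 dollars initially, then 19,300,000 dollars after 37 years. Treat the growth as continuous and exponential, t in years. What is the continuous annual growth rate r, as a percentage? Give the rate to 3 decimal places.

r ≈ 5.761% per year

19300000 = 2290000 · e^(r·37)
e^(37r) = 19300000/2290000 = 8.42795
r = ln(8.42795) / 37 = 2.13155 / 37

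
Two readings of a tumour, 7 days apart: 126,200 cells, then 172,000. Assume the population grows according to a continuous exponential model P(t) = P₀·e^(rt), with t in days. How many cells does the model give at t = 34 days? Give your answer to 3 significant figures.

≈ 568,000 cells

r = ln(172000/126200) / 7 ≈ 0.044232 per day
P(34) = 126200 · e^(0.044232·34) = 126200 · 4.4992 ≈ 567799.42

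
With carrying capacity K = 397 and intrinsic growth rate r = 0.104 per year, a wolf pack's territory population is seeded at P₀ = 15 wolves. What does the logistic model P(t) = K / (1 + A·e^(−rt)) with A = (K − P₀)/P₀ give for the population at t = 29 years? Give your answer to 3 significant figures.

≈ 177 wolves

A = (397 − 15)/15 = 25.46667
P(29) = 397 / (1 + 25.46667·e^(−0.104·29)) = 397 / (1 + 25.46667·0.048997)
= 397 / 2.24779 ≈ 176.62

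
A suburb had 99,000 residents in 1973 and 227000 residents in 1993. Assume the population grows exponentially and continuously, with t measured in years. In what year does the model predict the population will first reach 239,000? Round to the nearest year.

r = ln(227000/99000) / 20 = 0.82983/20 ≈ 0.041492 per year
t = ln(239000/99000) / r = 0.88134/0.041492 ≈ 21.24 years after 1973

year 1994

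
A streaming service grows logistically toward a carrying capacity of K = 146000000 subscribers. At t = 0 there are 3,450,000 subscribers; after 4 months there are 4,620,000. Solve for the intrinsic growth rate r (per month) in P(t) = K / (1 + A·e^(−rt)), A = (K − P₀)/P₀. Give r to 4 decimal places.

A = (146000000 − 3450000)/3450000 = 41.31884
4620000 = 146000000/(1 + 41.31884·e^(−r·4)) → e^(−4r) = (31.60173 − 1)/41.31884 = 0.740624
r = −ln(0.740624)/4 = 0.30026/4

r ≈ 0.0751 per month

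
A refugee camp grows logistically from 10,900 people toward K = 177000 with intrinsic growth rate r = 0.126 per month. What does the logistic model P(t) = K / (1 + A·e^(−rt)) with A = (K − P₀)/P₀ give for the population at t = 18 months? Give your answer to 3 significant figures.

A = (177000 − 10900)/10900 = 15.23853
P(18) = 177000 / (1 + 15.23853·e^(−0.126·18)) = 177000 / (1 + 15.23853·0.103519)
= 177000 / 2.57748 ≈ 68671.79

≈ 68,700 people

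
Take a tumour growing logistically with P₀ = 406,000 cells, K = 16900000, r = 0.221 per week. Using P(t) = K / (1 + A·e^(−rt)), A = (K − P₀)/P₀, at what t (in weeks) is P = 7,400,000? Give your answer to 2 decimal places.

A = (16900000 − 406000)/406000 = 40.62562
7400000 = 16900000/(1 + 40.62562·e^(−0.221t)) → 1 + 40.62562·e^(−0.221t) = 2.28378
e^(−0.221t) = 0.0316 → t = ln(31.64522)/0.221 = 3.45459/0.221

t ≈ 15.63 weeks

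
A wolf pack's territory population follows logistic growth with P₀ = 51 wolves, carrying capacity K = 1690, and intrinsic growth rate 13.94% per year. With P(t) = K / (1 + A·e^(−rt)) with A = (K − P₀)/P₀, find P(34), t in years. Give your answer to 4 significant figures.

≈ 1,319 wolves

A = (1690 − 51)/51 = 32.13725
P(34) = 1690 / (1 + 32.13725·e^(−0.1394·34)) = 1690 / (1 + 32.13725·0.008742)
= 1690 / 1.28095 ≈ 1319.33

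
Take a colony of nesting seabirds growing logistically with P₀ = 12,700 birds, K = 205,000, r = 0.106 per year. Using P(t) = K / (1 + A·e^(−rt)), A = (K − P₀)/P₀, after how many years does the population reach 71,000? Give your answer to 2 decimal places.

t ≈ 19.64 years

A = (205000 − 12700)/12700 = 15.14173
71000 = 205000/(1 + 15.14173·e^(−0.106t)) → 1 + 15.14173·e^(−0.106t) = 2.88732
e^(−0.106t) = 0.124644 → t = ln(8.02286)/0.106 = 2.08229/0.106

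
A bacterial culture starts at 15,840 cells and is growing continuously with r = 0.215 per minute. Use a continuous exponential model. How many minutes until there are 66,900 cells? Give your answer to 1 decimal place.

66900 = 15840 · e^(0.215·t)
t = ln(66900/15840) / 0.215 = ln(4.22348) / 0.215 = 1.44066 / 0.215

t ≈ 6.7 minutes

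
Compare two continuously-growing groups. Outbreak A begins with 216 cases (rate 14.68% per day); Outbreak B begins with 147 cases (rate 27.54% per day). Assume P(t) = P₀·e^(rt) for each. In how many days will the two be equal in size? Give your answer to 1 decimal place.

t ≈ 3.0 days

216·e^(0.1468t) = 147·e^(0.2754t)
216/147 = e^((0.2754 − 0.1468)t) → ln(1.46939) = 0.1286·t
t = 0.38485 / 0.1286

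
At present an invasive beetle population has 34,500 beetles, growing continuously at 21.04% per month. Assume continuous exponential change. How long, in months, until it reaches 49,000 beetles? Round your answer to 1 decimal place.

t ≈ 1.7 months

49000 = 34500 · e^(0.2104·t)
t = ln(49000/34500) / 0.2104 = ln(1.42029) / 0.2104 = 0.35086 / 0.2104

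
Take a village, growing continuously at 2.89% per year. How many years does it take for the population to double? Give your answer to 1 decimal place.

doubling time ≈ 24.0 years

doubling time = ln(2) / |r| = 0.69315 / 0.0289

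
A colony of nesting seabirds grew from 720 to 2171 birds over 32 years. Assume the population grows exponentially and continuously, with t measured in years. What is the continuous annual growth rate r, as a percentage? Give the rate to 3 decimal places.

r ≈ 3.449% per year

2171 = 720 · e^(r·32)
e^(32r) = 2171/720 = 3.01528
r = ln(3.01528) / 32 = 1.10369 / 32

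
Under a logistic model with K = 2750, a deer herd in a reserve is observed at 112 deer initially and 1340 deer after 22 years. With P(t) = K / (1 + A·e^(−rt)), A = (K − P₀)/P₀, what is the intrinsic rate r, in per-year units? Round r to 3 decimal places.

r ≈ 0.141 per year

A = (2750 − 112)/112 = 23.55357
1340 = 2750/(1 + 23.55357·e^(−r·22)) → e^(−22r) = (2.05224 − 1)/23.55357 = 0.044674
r = −ln(0.044674)/22 = 3.10836/22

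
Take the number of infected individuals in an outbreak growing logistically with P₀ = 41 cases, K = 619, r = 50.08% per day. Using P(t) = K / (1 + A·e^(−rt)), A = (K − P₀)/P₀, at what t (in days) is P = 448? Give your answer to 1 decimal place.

t ≈ 7.2 days

A = (619 − 41)/41 = 14.09756
448 = 619/(1 + 14.09756·e^(−0.5008t)) → 1 + 14.09756·e^(−0.5008t) = 1.3817
e^(−0.5008t) = 0.027075 → t = ln(36.93396)/0.5008 = 3.60913/0.5008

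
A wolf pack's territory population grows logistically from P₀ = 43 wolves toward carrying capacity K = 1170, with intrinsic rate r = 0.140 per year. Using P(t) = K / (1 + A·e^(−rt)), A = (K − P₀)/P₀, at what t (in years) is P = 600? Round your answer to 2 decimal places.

A = (1170 − 43)/43 = 26.2093
600 = 1170/(1 + 26.2093·e^(−0.14t)) → 1 + 26.2093·e^(−0.14t) = 1.95
e^(−0.14t) = 0.036247 → t = ln(27.58874)/0.14 = 3.31741/0.14

t ≈ 23.70 years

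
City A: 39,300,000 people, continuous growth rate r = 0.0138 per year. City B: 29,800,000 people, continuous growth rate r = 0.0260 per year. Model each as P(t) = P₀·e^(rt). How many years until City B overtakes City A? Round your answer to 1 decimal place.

t ≈ 22.7 years

39300000·e^(0.0138t) = 29800000·e^(0.026t)
39300000/29800000 = e^((0.026 − 0.0138)t) → ln(1.31879) = 0.0122·t
t = 0.27672 / 0.0122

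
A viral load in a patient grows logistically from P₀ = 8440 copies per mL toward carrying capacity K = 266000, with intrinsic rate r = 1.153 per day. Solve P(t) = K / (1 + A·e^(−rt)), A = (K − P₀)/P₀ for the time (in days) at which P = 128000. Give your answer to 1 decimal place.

A = (266000 − 8440)/8440 = 30.51659
128000 = 266000/(1 + 30.51659·e^(−1.153t)) → 1 + 30.51659·e^(−1.153t) = 2.07812
e^(−1.153t) = 0.035329 → t = ln(28.30524)/1.153 = 3.34305/1.153

t ≈ 2.9 days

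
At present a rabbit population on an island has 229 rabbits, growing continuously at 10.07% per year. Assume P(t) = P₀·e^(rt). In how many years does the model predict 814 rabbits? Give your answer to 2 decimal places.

t ≈ 12.59 years

814 = 229 · e^(0.1007·t)
t = ln(814/229) / 0.1007 = ln(3.55459) / 0.1007 = 1.26824 / 0.1007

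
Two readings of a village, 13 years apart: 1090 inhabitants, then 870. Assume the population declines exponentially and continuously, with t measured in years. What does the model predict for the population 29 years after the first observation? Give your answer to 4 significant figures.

r = ln(870/1090) / 13 ≈ -0.017342 per year
P(29) = 1090 · e^(-0.017342·29) = 1090 · 0.60477 ≈ 659.2

≈ 659.2 inhabitants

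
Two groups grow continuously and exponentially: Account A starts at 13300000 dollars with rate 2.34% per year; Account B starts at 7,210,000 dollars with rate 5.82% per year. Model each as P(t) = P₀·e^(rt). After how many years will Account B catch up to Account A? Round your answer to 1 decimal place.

13300000·e^(0.0234t) = 7210000·e^(0.0582t)
13300000/7210000 = e^((0.0582 − 0.0234)t) → ln(1.84466) = 0.0348·t
t = 0.6123 / 0.0348

t ≈ 17.6 years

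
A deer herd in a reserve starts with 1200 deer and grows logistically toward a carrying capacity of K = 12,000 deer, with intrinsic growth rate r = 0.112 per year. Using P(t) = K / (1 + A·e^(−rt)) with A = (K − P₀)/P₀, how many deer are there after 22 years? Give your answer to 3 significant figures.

A = (12000 − 1200)/1200 = 9
P(22) = 12000 / (1 + 9·e^(−0.112·22)) = 12000 / (1 + 9·0.085094)
= 12000 / 1.76585 ≈ 6795.61

≈ 6,800 deer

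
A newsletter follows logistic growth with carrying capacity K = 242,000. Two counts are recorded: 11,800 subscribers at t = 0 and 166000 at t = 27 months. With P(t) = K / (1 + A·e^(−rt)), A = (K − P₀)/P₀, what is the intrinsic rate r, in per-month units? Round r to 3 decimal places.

A = (242000 − 11800)/11800 = 19.50847
166000 = 242000/(1 + 19.50847·e^(−r·27)) → e^(−27r) = (1.45783 − 1)/19.50847 = 0.023468
r = −ln(0.023468)/27 = 3.7521/27

r ≈ 0.139 per month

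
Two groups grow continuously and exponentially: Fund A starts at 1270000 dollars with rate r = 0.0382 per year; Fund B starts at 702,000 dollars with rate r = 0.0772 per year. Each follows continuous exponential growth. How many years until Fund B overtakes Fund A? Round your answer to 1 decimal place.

1270000·e^(0.0382t) = 702000·e^(0.0772t)
1270000/702000 = e^((0.0772 − 0.0382)t) → ln(1.80912) = 0.039·t
t = 0.59284 / 0.039

t ≈ 15.2 years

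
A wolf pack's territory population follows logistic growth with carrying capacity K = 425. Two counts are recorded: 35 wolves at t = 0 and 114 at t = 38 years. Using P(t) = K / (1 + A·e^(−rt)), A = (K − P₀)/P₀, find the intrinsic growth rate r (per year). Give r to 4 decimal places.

r ≈ 0.0370 per year

A = (425 − 35)/35 = 11.14286
114 = 425/(1 + 11.14286·e^(−r·38)) → e^(−38r) = (3.72807 − 1)/11.14286 = 0.244827
r = −ln(0.244827)/38 = 1.4072/38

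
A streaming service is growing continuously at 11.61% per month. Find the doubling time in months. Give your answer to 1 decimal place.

doubling time = ln(2) / |r| = 0.69315 / 0.1161

doubling time ≈ 6.0 months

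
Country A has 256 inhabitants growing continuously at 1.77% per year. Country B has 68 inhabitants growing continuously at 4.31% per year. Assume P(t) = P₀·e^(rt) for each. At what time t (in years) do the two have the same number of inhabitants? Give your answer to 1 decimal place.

256·e^(0.0177t) = 68·e^(0.0431t)
256/68 = e^((0.0431 − 0.0177)t) → ln(3.76471) = 0.0254·t
t = 1.32567 / 0.0254

t ≈ 52.2 years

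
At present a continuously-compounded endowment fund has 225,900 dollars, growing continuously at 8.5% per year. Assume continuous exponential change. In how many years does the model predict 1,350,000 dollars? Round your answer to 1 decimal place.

1350000 = 225900 · e^(0.085·t)
t = ln(1350000/225900) / 0.085 = ln(5.9761) / 0.085 = 1.78777 / 0.085

t ≈ 21.0 years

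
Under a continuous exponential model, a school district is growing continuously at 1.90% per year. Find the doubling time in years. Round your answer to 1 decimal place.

doubling time ≈ 36.5 years

doubling time = ln(2) / |r| = 0.69315 / 0.019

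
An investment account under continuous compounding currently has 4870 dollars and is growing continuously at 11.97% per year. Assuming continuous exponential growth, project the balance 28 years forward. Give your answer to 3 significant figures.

≈ 139,000 dollars

P(28) = 4870 · e^(0.1197·28) = 4870 · e^(3.3516)
= 4870 · 28.54837 ≈ 139030.58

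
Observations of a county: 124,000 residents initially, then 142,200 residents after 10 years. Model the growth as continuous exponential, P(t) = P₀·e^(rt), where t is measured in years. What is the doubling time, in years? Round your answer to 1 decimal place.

doubling time ≈ 50.6 years

r = ln(142200/124000) / 10 = ln(1.14677) / 10 ≈ 0.013695 per year
doubling time = ln 2 / |r| = 0.69315 / 0.013695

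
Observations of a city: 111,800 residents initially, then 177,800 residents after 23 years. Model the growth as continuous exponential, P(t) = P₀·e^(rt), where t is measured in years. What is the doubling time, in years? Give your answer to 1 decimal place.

r = ln(177800/111800) / 23 = ln(1.59034) / 23 ≈ 0.020172 per year
doubling time = ln 2 / |r| = 0.69315 / 0.020172

doubling time ≈ 34.4 years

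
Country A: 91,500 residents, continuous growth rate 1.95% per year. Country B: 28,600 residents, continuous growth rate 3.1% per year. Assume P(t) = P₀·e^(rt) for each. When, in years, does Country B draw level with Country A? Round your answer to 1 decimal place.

t ≈ 101.1 years

91500·e^(0.0195t) = 28600·e^(0.031t)
91500/28600 = e^((0.031 − 0.0195)t) → ln(3.1993) = 0.0115·t
t = 1.16293 / 0.0115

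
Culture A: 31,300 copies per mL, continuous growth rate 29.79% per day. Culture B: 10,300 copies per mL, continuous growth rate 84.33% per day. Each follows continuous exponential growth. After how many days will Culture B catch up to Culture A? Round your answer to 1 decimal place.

t ≈ 2.0 days

31300·e^(0.2979t) = 10300·e^(0.8433t)
31300/10300 = e^((0.8433 − 0.2979)t) → ln(3.03883) = 0.5454·t
t = 1.11147 / 0.5454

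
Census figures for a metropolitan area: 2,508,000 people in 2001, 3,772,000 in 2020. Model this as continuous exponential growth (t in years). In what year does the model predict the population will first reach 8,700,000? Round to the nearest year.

year 2059

r = ln(3772000/2508000) / 19 = 0.40812/19 ≈ 0.02148 per year
t = ln(8700000/2508000) / r = 1.24384/0.02148 ≈ 57.91 years after 2001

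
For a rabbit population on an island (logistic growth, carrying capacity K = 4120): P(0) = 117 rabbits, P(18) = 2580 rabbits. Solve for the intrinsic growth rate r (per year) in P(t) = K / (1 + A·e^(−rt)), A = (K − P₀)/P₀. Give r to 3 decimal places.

r ≈ 0.225 per year

A = (4120 − 117)/117 = 34.21368
2580 = 4120/(1 + 34.21368·e^(−r·18)) → e^(−18r) = (1.5969 − 1)/34.21368 = 0.017446
r = −ln(0.017446)/18 = 4.04863/18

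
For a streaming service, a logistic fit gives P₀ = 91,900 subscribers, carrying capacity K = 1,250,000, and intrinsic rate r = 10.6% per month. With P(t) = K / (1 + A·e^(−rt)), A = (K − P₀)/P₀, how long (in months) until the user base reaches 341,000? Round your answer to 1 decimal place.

A = (1250000 − 91900)/91900 = 12.60174
341000 = 1250000/(1 + 12.60174·e^(−0.106t)) → 1 + 12.60174·e^(−0.106t) = 3.66569
e^(−0.106t) = 0.211533 → t = ln(4.72739)/0.106 = 1.55337/0.106

t ≈ 14.7 months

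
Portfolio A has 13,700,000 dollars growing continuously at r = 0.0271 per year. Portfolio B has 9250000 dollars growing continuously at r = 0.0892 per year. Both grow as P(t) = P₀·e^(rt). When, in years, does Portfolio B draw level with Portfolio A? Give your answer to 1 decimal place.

t ≈ 6.3 years

13700000·e^(0.0271t) = 9250000·e^(0.0892t)
13700000/9250000 = e^((0.0892 − 0.0271)t) → ln(1.48108) = 0.0621·t
t = 0.39277 / 0.0621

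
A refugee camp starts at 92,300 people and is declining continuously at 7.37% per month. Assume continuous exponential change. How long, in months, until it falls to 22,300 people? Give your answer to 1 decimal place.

22300 = 92300 · e^(-0.0737·t)
t = ln(22300/92300) / -0.0737 = ln(0.2416) / -0.0737 = -1.42046 / -0.0737

t ≈ 19.3 months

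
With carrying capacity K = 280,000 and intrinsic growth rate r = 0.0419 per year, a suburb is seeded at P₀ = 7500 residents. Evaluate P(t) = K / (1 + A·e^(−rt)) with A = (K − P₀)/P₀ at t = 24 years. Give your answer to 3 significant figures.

≈ 19,600 residents

A = (280000 − 7500)/7500 = 36.33333
P(24) = 280000 / (1 + 36.33333·e^(−0.0419·24)) = 280000 / (1 + 36.33333·0.365825)
= 280000 / 14.29164 ≈ 19591.87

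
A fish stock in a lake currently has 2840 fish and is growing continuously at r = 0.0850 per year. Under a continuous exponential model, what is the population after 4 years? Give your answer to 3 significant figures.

P(4) = 2840 · e^(0.085·4) = 2840 · e^(0.34)
= 2840 · 1.40495 ≈ 3990.05

≈ 3,990 fish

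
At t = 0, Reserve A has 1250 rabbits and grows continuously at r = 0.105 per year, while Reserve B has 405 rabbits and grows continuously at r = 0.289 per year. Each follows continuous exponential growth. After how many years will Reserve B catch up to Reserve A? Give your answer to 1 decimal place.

1250·e^(0.105t) = 405·e^(0.289t)
1250/405 = e^((0.289 − 0.105)t) → ln(3.08642) = 0.184·t
t = 1.12701 / 0.184

t ≈ 6.1 years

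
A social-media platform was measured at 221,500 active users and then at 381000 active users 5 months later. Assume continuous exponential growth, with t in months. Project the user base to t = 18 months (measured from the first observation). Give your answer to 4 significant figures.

r = ln(381000/221500) / 5 ≈ 0.108475 per month
P(18) = 221500 · e^(0.108475·18) = 221500 · 7.04668 ≈ 1560839.38

≈ 1,561,000 active users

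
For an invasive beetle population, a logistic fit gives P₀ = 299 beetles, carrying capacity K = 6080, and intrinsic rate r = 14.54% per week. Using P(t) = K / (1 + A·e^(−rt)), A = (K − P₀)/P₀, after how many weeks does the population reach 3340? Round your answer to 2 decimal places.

t ≈ 21.73 weeks

A = (6080 − 299)/299 = 19.33445
3340 = 6080/(1 + 19.33445·e^(−0.1454t)) → 1 + 19.33445·e^(−0.1454t) = 1.82036
e^(−0.1454t) = 0.04243 → t = ln(23.56827)/0.1454 = 3.1599/0.1454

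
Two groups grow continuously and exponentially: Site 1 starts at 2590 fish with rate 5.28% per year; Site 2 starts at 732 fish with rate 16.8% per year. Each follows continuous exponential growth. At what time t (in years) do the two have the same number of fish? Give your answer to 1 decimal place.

t ≈ 11.0 years

2590·e^(0.0528t) = 732·e^(0.168t)
2590/732 = e^((0.168 − 0.0528)t) → ln(3.53825) = 0.1152·t
t = 1.26363 / 0.1152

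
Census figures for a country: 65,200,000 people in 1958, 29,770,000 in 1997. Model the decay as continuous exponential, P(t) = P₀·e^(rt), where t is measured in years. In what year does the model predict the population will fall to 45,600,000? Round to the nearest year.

r = ln(29770000/65200000) / 39 = -0.78396/39 ≈ -0.020101 per year
t = ln(45600000/65200000) / r = -0.35755/-0.020101 ≈ 17.79 years after 1958

year 1976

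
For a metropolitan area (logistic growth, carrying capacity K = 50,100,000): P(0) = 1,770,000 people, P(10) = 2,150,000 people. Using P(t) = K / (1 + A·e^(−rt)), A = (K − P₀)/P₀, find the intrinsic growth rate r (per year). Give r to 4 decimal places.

r ≈ 0.0202 per year

A = (50100000 − 1770000)/1770000 = 27.30508
2150000 = 50100000/(1 + 27.30508·e^(−r·10)) → e^(−10r) = (23.30233 − 1)/27.30508 = 0.816783
r = −ln(0.816783)/10 = 0.20238/10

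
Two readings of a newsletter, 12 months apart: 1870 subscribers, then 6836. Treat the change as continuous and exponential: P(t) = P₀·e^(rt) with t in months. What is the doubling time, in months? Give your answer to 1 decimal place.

doubling time ≈ 6.4 months

r = ln(6836/1870) / 12 = ln(3.65561) / 12 ≈ 0.108022 per month
doubling time = ln 2 / |r| = 0.69315 / 0.108022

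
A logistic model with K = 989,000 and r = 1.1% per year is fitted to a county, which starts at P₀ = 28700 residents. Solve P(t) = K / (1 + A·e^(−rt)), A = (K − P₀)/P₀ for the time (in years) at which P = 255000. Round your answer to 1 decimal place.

A = (989000 − 28700)/28700 = 33.45993
255000 = 989000/(1 + 33.45993·e^(−0.011t)) → 1 + 33.45993·e^(−0.011t) = 3.87843
e^(−0.011t) = 0.086026 → t = ln(11.62436)/0.011 = 2.4531/0.011

t ≈ 223.0 years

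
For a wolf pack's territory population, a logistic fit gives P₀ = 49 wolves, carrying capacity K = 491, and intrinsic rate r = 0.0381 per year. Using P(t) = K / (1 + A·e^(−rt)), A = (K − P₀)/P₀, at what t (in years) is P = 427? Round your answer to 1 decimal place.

A = (491 − 49)/49 = 9.02041
427 = 491/(1 + 9.02041·e^(−0.0381t)) → 1 + 9.02041·e^(−0.0381t) = 1.14988
e^(−0.0381t) = 0.016616 → t = ln(60.18304)/0.0381 = 4.09739/0.0381

t ≈ 107.5 years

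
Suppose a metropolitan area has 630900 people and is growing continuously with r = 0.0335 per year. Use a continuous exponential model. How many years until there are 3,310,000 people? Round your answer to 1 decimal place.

3310000 = 630900 · e^(0.0335·t)
t = ln(3310000/630900) / 0.0335 = ln(5.24647) / 0.0335 = 1.65756 / 0.0335

t ≈ 49.5 years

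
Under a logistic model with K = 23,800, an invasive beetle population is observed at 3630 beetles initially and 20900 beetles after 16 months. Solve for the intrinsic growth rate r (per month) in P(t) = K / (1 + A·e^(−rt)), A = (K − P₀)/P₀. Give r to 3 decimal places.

A = (23800 − 3630)/3630 = 5.55647
20900 = 23800/(1 + 5.55647·e^(−r·16)) → e^(−16r) = (1.13876 − 1)/5.55647 = 0.024972
r = −ln(0.024972)/16 = 3.69/16

r ≈ 0.231 per month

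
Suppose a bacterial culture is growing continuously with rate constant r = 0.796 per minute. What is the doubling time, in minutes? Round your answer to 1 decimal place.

doubling time = ln(2) / |r| = 0.69315 / 0.796

doubling time ≈ 0.9 minutes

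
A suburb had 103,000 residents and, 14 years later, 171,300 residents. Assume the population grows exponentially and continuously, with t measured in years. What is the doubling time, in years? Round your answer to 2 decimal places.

doubling time ≈ 19.08 years

r = ln(171300/103000) / 14 = ln(1.66311) / 14 ≈ 0.036335 per year
doubling time = ln 2 / |r| = 0.69315 / 0.036335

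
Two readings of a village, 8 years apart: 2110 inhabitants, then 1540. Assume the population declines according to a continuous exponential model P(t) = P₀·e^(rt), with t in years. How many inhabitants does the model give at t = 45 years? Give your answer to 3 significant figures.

≈ 359 inhabitants

r = ln(1540/2110) / 8 ≈ -0.039363 per year
P(45) = 2110 · e^(-0.039363·45) = 2110 · 0.1701 ≈ 358.92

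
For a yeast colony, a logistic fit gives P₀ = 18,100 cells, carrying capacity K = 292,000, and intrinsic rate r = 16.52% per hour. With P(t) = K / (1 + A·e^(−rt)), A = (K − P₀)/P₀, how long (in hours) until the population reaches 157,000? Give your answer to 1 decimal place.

A = (292000 − 18100)/18100 = 15.1326
157000 = 292000/(1 + 15.1326·e^(−0.1652t)) → 1 + 15.1326·e^(−0.1652t) = 1.85987
e^(−0.1652t) = 0.056823 → t = ln(17.59865)/0.1652 = 2.86782/0.1652

t ≈ 17.4 hours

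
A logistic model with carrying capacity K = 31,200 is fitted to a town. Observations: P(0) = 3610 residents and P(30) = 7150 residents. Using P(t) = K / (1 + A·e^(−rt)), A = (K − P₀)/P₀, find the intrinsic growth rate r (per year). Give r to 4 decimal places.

A = (31200 − 3610)/3610 = 7.64266
7150 = 31200/(1 + 7.64266·e^(−r·30)) → e^(−30r) = (4.36364 − 1)/7.64266 = 0.440113
r = −ln(0.440113)/30 = 0.82072/30

r ≈ 0.0274 per year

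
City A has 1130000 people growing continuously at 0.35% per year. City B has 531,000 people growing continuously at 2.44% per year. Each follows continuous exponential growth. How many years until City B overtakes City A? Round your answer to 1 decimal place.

t ≈ 36.1 years

1130000·e^(0.0035t) = 531000·e^(0.0244t)
1130000/531000 = e^((0.0244 − 0.0035)t) → ln(2.12806) = 0.0209·t
t = 0.75521 / 0.0209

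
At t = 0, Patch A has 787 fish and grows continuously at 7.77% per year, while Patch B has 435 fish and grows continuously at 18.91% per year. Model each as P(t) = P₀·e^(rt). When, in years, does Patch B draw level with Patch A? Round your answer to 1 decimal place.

t ≈ 5.3 years

787·e^(0.0777t) = 435·e^(0.1891t)
787/435 = e^((0.1891 − 0.0777)t) → ln(1.8092) = 0.1114·t
t = 0.59288 / 0.1114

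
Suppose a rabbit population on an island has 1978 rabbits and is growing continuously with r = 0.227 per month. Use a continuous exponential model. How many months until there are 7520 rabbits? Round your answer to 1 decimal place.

7520 = 1978 · e^(0.227·t)
t = ln(7520/1978) / 0.227 = ln(3.80182) / 0.227 = 1.33548 / 0.227

t ≈ 5.9 months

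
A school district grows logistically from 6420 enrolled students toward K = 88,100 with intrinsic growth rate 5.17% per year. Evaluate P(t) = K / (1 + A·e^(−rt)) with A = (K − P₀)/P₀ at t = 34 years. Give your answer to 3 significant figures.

A = (88100 − 6420)/6420 = 12.72274
P(34) = 88100 / (1 + 12.72274·e^(−0.0517·34)) = 88100 / (1 + 12.72274·0.172424)
= 88100 / 3.1937 ≈ 27585.53

≈ 27,600 enrolled students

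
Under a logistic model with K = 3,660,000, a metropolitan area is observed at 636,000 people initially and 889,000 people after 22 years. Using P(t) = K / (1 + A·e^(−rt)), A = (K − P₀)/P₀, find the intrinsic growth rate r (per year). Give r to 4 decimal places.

r ≈ 0.0192 per year

A = (3660000 − 636000)/636000 = 4.75472
889000 = 3660000/(1 + 4.75472·e^(−r·22)) → e^(−22r) = (4.11699 − 1)/4.75472 = 0.655556
r = −ln(0.655556)/22 = 0.42227/22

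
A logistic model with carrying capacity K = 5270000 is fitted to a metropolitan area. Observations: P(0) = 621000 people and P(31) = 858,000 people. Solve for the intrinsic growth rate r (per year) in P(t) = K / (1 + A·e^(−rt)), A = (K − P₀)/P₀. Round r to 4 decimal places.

A = (5270000 − 621000)/621000 = 7.48631
858000 = 5270000/(1 + 7.48631·e^(−r·31)) → e^(−31r) = (6.14219 − 1)/7.48631 = 0.686879
r = −ln(0.686879)/31 = 0.3756/31

r ≈ 0.0121 per year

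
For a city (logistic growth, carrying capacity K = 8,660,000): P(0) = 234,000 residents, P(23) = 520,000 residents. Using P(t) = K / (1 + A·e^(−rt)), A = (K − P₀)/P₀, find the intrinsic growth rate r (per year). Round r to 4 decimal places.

r ≈ 0.0362 per year

A = (8660000 − 234000)/234000 = 36.00855
520000 = 8660000/(1 + 36.00855·e^(−r·23)) → e^(−23r) = (16.65385 − 1)/36.00855 = 0.434726
r = −ln(0.434726)/23 = 0.83304/23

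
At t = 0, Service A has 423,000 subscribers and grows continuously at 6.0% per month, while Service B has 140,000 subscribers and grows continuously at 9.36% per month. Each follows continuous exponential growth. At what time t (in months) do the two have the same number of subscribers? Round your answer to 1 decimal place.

423000·e^(0.06t) = 140000·e^(0.0936t)
423000/140000 = e^((0.0936 − 0.06)t) → ln(3.02143) = 0.0336·t
t = 1.10573 / 0.0336

t ≈ 32.9 months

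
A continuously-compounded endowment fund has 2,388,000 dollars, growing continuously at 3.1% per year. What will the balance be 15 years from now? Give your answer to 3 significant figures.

P(15) = 2388000 · e^(0.031·15) = 2388000 · e^(0.465)
= 2388000 · 1.59201 ≈ 3801729.88

≈ 3,800,000 dollars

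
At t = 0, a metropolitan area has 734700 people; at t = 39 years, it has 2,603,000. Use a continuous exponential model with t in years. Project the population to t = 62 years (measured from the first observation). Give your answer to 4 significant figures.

r = ln(2603000/734700) / 39 ≈ 0.032435 per year
P(62) = 734700 · e^(0.032435·62) = 734700 · 7.47047 ≈ 5488556.52

≈ 5,489,000 people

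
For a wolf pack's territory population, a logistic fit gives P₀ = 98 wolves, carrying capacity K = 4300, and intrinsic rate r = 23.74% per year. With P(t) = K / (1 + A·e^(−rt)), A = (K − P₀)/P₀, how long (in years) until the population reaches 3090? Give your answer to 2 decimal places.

t ≈ 19.78 years

A = (4300 − 98)/98 = 42.87755
3090 = 4300/(1 + 42.87755·e^(−0.2374t)) → 1 + 42.87755·e^(−0.2374t) = 1.39159
e^(−0.2374t) = 0.009133 → t = ln(109.49722)/0.2374 = 4.6959/0.2374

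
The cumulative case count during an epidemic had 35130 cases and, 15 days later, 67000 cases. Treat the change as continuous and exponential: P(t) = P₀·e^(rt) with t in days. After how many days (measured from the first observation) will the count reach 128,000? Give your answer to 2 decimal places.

t ≈ 30.04 days

r = ln(67000/35130) / 15 ≈ 0.043042 per day
t = ln(128000/35130) / r = 1.29297 / 0.043042 ≈ 30.04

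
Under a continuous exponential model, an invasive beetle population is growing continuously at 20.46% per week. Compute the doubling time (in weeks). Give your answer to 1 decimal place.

doubling time ≈ 3.4 weeks

doubling time = ln(2) / |r| = 0.69315 / 0.2046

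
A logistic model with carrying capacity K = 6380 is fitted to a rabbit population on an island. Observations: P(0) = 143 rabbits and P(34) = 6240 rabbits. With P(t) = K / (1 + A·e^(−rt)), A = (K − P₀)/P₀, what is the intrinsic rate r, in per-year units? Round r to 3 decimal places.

r ≈ 0.223 per year

A = (6380 − 143)/143 = 43.61538
6240 = 6380/(1 + 43.61538·e^(−r·34)) → e^(−34r) = (1.02244 − 1)/43.61538 = 0.000514
r = −ln(0.000514)/34 = 7.5725/34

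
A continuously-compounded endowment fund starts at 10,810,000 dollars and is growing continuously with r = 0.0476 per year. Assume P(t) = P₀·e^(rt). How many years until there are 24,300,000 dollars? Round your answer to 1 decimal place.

24300000 = 10810000 · e^(0.0476·t)
t = ln(24300000/10810000) / 0.0476 = ln(2.24792) / 0.0476 = 0.81 / 0.0476

t ≈ 17.0 years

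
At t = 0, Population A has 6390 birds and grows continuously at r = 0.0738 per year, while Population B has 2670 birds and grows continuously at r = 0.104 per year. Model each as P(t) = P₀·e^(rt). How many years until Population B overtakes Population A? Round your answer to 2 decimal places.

t ≈ 28.90 years

6390·e^(0.0738t) = 2670·e^(0.104t)
6390/2670 = e^((0.104 − 0.0738)t) → ln(2.39326) = 0.0302·t
t = 0.87266 / 0.0302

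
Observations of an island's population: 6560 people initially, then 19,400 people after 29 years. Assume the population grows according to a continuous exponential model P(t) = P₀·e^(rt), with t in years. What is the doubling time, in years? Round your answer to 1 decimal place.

doubling time ≈ 18.5 years

r = ln(19400/6560) / 29 = ln(2.95732) / 29 ≈ 0.037389 per year
doubling time = ln 2 / |r| = 0.69315 / 0.037389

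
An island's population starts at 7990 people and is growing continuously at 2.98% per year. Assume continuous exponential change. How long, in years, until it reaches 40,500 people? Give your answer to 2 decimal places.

t ≈ 54.47 years

40500 = 7990 · e^(0.0298·t)
t = ln(40500/7990) / 0.0298 = ln(5.06884) / 0.0298 = 1.62311 / 0.0298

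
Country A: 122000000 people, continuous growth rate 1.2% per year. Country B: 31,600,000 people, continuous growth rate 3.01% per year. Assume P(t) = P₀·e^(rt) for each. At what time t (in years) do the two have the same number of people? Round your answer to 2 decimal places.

122000000·e^(0.012t) = 31600000·e^(0.0301t)
122000000/31600000 = e^((0.0301 − 0.012)t) → ln(3.86076) = 0.0181·t
t = 1.35086 / 0.0181

t ≈ 74.63 years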